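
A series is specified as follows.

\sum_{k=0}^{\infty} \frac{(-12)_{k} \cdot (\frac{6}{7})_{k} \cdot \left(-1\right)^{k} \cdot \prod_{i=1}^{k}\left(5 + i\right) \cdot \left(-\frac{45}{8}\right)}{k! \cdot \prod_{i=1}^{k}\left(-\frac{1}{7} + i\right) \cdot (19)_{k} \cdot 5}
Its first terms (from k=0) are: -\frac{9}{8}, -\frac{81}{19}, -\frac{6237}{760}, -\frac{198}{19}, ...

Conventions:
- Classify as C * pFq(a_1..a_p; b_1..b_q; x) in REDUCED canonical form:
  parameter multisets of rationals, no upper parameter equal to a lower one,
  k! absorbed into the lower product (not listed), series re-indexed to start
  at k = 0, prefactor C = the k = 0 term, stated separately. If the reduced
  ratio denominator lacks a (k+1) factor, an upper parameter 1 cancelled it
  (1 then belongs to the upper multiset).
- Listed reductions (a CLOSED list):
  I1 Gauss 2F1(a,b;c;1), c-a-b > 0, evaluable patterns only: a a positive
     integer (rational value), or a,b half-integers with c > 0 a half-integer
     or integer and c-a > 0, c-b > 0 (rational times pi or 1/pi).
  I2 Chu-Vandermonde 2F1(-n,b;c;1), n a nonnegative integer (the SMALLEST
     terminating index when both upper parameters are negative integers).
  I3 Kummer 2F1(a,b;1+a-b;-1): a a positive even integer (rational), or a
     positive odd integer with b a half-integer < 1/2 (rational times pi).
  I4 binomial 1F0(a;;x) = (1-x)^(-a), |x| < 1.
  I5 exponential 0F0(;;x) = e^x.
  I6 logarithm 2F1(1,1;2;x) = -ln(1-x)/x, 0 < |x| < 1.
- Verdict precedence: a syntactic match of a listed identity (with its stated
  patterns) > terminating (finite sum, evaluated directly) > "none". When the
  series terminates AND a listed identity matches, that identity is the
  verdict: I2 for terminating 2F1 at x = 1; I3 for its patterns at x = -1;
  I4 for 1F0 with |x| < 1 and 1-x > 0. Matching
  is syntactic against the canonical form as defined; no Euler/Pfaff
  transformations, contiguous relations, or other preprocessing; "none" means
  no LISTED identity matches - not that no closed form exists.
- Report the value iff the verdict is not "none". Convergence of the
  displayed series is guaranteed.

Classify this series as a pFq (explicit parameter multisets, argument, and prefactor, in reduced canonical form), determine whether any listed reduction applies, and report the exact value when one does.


Prefactor -\frac{9}{8}, argument -1: 2F1 with upper {-12, 6} over lower {19}. Verdict (x = -1): the Kummer evaluation I3 applies (x = -1; c = 19 equals 1+a-b for upper {-12, 6}: listed pattern). Sum: -\frac{459}{10}.

The tell: x = -1 and the parameter 6/7 appears in both the upper and lower lists and cancels.
Consecutive-term ratio: r(k) = -1 * (k-12) (k+6) / [(k+19) (k+1)] - poly over poly, x = -1 from leading terms; C = -\frac{9}{8} at k = 0.


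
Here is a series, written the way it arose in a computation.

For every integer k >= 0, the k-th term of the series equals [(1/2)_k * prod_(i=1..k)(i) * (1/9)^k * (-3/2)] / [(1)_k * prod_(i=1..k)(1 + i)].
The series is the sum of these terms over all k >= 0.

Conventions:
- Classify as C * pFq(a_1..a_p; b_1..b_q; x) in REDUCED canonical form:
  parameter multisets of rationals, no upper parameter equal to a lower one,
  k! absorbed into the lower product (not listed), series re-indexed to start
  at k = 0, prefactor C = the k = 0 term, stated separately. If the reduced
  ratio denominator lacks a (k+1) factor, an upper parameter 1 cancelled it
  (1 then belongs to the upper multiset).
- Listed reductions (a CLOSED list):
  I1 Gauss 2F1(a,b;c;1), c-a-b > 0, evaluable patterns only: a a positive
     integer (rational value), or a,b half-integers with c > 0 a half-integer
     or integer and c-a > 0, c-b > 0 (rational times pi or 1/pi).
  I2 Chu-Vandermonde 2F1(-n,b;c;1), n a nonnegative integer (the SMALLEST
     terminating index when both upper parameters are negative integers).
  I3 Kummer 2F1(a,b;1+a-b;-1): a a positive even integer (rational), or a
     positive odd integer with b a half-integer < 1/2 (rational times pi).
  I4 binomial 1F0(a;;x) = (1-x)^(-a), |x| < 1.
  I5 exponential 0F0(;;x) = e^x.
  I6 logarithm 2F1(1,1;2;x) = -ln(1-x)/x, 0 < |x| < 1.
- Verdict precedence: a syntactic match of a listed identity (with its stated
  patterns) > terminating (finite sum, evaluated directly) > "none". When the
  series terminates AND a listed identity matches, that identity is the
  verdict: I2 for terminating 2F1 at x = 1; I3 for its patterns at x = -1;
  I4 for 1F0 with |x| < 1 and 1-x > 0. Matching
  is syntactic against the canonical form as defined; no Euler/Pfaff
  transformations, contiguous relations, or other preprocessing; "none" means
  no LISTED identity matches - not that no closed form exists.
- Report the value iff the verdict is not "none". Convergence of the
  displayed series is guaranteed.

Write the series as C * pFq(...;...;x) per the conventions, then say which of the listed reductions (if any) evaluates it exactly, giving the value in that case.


Classification (C = -3/2): 2F1 with upper {1/2, 1}, lower {2}, argument x = 1/9. Verdict: none. No listed pattern accepts 2F1(1/2, 1; 2; 1/9).

Key step: x = (1/9) and (1)_k (C = -3/2, x = 1/9) is k! itself.
Consecutive-term ratio: r(k) = (1/9) * (k+1/2) (k+1) / [(k+2) (k+1)] - rational in k, leading ratio (1/9); with t_0 = -3/2, classification follows.


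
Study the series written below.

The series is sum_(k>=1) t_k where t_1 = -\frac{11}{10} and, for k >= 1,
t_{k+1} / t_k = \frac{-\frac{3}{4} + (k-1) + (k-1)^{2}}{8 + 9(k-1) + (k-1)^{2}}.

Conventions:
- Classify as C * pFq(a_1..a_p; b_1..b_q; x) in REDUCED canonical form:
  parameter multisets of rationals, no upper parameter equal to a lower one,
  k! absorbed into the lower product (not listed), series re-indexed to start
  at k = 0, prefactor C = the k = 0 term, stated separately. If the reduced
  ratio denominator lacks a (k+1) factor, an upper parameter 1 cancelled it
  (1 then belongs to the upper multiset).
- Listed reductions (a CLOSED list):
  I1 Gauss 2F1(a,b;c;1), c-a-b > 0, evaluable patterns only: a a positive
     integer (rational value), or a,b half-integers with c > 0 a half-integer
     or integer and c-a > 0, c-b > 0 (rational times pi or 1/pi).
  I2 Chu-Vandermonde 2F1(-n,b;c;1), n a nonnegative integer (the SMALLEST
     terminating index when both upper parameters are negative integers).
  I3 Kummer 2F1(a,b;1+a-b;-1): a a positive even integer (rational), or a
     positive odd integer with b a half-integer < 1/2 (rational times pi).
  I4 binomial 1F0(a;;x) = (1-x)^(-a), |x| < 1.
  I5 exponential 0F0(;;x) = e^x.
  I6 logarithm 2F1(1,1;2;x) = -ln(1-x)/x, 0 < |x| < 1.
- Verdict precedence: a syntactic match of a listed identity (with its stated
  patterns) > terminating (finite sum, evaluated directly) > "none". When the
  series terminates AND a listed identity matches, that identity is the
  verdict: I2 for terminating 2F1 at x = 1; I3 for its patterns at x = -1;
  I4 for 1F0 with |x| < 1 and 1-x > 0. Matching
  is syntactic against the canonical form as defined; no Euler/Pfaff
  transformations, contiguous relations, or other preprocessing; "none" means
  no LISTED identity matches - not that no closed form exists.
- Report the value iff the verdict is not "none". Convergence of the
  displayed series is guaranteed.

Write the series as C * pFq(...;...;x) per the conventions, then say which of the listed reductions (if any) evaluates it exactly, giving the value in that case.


Prefactor -\frac{11}{10}, argument 1: 2F1 with upper {-\frac{1}{2}, \frac{3}{2}} over lower {8}. Verdict: the half-integer Gauss pattern (I1) fires (x = 1; upper {-\frac{1}{2}, \frac{3}{2}} half-integers, c = 8 in the evaluable pattern). Exact value: \left(-\frac{2097152}{675675}\right) / \pi.

First insight: from the first term -\frac{11}{10}: roots of the ratio polynomials (C = -11/10, x = 1) are the negated parameters.
Term ratio: r(k) = 1 * (k-\frac{1}{2}) (k+\frac{3}{2}) / [(k+8) (k+1)] ; factor over Q: parameters, x = 1, and C = -\frac{11}{10}.


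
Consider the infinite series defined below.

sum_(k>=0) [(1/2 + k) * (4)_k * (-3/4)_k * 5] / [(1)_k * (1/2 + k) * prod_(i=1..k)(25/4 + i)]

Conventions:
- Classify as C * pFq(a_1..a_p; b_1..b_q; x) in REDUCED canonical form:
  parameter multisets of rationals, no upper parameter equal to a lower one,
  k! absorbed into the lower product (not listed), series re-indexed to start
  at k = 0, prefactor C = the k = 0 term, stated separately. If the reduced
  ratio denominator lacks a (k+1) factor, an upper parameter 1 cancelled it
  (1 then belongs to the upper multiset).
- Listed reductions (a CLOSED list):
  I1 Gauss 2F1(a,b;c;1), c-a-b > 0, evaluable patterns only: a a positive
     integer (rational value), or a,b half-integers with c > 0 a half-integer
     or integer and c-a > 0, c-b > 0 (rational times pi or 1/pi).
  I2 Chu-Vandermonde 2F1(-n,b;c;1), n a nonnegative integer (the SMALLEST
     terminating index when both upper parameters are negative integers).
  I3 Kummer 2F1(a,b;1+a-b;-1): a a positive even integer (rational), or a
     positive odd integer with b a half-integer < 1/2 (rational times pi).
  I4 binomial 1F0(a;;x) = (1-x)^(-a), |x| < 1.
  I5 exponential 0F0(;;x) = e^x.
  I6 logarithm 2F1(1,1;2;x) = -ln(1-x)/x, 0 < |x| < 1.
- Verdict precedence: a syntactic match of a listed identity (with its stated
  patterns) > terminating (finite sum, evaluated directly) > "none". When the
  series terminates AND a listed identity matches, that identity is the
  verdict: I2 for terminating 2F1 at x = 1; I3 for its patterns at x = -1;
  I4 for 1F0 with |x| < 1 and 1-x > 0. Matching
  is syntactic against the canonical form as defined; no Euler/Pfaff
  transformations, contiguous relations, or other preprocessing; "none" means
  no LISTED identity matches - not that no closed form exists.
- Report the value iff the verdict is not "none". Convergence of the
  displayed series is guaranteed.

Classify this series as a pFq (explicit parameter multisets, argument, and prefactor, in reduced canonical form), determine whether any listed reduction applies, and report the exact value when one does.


With C = 5: the canonical form is 2F1(-3/4, 4; 29/4; 1). Verdict: the Gauss summation I1 applies (x = 1: the Gamma ratio telescopes since c-a-b = 4 > 0 and a = 4 in Z>0). Its exact value is 5525/2048.

Key observation: x = 1 and the lower running product (C = 5, x = 1) is a rising factorial.
Step ratio: r(k) = 1 * (k-3/4) (k+4) / [(k+29/4) (k+1)] - rational in k. x = 1; t_0 = 5; negate the roots.


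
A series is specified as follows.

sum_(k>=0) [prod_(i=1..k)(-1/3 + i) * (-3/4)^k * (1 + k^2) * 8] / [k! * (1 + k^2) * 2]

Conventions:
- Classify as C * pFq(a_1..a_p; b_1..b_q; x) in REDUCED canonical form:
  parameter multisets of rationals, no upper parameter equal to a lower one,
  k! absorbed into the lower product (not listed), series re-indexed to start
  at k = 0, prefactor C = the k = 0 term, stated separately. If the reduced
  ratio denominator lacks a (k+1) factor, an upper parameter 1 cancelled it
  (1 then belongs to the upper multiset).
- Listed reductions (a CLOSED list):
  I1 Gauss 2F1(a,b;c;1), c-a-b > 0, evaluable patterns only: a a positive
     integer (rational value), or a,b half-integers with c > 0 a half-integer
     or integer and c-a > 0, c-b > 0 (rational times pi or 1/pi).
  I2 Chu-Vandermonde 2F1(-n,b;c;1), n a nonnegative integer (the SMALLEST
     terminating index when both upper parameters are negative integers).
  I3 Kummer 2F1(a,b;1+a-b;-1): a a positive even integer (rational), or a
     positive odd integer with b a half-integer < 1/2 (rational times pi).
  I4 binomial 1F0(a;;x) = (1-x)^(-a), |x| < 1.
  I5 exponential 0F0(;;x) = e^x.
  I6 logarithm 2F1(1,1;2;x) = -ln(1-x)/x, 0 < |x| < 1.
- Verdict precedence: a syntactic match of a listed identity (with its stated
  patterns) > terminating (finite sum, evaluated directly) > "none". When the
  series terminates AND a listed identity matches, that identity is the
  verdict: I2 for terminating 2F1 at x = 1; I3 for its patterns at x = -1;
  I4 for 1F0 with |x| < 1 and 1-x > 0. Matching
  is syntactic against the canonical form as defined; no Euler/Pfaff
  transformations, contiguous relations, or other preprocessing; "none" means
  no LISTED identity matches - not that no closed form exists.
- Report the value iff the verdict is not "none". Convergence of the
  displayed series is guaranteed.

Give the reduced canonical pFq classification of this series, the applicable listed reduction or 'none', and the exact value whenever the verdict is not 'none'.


First insight: t_0 = 4 here, and the factor k^2 + 1 cancels (top and bottom), leaving C = 4, x = -3/4.
Consecutive-term ratio: r(k) = (-3/4) * (k+2/3) / [(k+1)] - poly over poly, x = (-3/4) from leading terms; C = 4 at k = 0.

The series (x = -3/4) is 1F0: upper {2/3}, lower {-}, prefactor 4. Verdict: this is the binomial series (I4) (the 1F0 binomial series: exponent -2/3, x = -3/4). Exact value: 4 * (7/4)^(-2/3).


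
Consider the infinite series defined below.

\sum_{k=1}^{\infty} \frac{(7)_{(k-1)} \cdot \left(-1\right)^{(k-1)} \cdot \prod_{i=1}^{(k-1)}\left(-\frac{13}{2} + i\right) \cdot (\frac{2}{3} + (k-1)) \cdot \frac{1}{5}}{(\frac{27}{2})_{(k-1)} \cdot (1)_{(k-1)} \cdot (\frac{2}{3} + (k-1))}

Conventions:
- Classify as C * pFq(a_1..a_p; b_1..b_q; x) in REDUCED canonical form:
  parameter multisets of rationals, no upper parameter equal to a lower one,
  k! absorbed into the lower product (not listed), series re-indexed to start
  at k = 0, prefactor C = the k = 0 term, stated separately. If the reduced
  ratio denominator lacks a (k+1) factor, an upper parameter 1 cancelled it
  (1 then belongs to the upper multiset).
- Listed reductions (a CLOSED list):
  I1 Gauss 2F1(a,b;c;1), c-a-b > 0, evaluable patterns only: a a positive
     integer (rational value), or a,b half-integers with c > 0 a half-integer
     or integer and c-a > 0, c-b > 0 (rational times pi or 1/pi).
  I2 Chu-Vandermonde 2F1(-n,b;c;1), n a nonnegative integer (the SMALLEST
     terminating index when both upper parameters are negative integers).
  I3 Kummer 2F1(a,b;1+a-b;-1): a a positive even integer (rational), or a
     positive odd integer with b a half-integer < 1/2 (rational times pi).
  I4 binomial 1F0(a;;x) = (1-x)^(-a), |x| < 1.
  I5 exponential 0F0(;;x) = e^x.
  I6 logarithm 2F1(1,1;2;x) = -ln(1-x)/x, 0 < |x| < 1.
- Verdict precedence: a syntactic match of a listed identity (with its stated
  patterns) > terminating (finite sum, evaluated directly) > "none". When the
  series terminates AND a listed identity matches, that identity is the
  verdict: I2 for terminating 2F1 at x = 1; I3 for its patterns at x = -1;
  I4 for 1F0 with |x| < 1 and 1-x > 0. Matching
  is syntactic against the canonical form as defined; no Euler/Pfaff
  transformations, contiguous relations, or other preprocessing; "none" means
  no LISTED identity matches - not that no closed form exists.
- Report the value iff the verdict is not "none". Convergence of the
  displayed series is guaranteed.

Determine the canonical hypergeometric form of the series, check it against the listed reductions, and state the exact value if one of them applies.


With C = \frac{1}{5}: the canonical form is 2F1(-\frac{11}{2}, 7; \frac{27}{2}; -1). Verdict (x = -1): the Kummer evaluation I3 applies (x = -1; c = \frac{27}{2} equals 1+a-b for upper {-\frac{11}{2}, 7}: listed pattern). Its exact value is \frac{185910725}{268435456} \cdot \pi.

Structural cue: from the first term \frac{1}{5}: the running product (C = 1/5, x = -1) telescopes to a rising factorial.
Consecutive-term ratio: r(k) = -1 * (k-\frac{11}{2}) (k+7) / [(k+\frac{27}{2}) (k+1)] - rational in k, leading ratio -1; with t_0 = \frac{1}{5}, classification follows.


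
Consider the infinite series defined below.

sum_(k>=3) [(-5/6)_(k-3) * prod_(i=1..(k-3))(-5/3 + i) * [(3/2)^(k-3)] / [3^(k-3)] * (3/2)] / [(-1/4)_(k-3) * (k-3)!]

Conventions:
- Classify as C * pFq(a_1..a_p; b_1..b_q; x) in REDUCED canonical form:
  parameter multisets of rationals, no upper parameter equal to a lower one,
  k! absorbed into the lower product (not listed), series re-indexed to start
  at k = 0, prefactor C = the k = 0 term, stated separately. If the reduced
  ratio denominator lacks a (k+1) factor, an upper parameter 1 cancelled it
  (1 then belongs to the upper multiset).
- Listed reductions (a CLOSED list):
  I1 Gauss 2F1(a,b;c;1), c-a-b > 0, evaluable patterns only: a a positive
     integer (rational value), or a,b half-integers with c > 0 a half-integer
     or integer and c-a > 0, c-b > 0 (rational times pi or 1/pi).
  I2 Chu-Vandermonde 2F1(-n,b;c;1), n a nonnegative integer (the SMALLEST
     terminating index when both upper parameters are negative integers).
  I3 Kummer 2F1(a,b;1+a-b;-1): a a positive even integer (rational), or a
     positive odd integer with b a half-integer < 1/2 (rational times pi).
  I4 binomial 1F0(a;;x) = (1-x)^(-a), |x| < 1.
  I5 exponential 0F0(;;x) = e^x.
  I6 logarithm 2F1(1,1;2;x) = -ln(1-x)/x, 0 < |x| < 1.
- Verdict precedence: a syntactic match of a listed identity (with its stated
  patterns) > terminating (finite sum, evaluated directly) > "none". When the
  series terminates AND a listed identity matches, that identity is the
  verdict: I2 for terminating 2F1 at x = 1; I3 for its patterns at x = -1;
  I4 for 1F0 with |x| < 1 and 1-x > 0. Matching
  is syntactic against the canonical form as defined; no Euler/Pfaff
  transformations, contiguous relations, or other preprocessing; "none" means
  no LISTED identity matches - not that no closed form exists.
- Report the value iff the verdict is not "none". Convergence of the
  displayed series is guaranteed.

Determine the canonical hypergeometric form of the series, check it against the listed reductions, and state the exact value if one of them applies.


The tell: t_0 = 3/2 here, and the running product (C = 3/2, x = 1/2) telescopes to a rising factorial.
Adjacent-term ratio: r(k) = (1/2) * (k-5/6) (k-2/3) / [(k-1/4) (k+1)] - rational in k, leading ratio (1/2); with t_0 = 3/2, classification follows.

Canonical form: C = 3/2 times 2F1 with upper {-5/6, -2/3}, lower {-1/4}, x = 1/2. Verdict: no listed reduction: x = 1/2 and upper {-5/6, -2/3} fail every I1-I6 pattern.


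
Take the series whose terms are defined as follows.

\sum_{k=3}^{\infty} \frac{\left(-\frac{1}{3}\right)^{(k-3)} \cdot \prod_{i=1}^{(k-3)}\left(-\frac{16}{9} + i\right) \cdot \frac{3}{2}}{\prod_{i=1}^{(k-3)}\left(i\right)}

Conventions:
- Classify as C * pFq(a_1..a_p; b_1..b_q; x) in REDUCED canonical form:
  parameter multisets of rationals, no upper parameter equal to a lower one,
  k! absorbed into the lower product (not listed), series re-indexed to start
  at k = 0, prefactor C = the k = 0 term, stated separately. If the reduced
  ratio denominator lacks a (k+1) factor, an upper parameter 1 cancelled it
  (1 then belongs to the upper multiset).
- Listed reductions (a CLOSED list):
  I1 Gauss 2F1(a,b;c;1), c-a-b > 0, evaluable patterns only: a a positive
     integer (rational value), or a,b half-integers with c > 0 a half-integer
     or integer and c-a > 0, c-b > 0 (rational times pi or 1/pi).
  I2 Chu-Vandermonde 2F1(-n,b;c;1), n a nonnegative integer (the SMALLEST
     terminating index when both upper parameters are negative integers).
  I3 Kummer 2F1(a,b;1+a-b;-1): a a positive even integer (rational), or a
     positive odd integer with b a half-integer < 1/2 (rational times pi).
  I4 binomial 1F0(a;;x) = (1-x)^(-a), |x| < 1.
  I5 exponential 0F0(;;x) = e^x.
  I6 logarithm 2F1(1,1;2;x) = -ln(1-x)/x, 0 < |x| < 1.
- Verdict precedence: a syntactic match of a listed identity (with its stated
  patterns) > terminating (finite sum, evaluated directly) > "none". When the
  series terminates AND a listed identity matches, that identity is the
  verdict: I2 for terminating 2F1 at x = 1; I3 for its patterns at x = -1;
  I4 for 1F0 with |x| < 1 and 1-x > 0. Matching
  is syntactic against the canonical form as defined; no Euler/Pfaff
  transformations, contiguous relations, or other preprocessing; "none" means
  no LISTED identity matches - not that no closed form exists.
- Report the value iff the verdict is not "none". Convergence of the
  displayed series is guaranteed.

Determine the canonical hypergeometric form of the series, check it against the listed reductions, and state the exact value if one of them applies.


Reduced: x = -\frac{1}{3}, 1F0, upper = {-\frac{7}{9}}, lower = {-}, C = \frac{3}{2}. Verdict: this is binomial (I4) (the 1F0 binomial series: exponent 7/9, x = -\frac{1}{3}). Its exact value is \frac{3}{2} \cdot \left(\frac{4}{3}\right)^{\frac{7}{9}}.

Key observation: x = -\frac{1}{3} and the product of the first k integers (C = 3/2) is k!.
Step ratio: r(k) = -\frac{1}{3} * (k-\frac{7}{9}) / [(k+1)] ; factor over Q: parameters, x = -\frac{1}{3}, and C = \frac{3}{2}.


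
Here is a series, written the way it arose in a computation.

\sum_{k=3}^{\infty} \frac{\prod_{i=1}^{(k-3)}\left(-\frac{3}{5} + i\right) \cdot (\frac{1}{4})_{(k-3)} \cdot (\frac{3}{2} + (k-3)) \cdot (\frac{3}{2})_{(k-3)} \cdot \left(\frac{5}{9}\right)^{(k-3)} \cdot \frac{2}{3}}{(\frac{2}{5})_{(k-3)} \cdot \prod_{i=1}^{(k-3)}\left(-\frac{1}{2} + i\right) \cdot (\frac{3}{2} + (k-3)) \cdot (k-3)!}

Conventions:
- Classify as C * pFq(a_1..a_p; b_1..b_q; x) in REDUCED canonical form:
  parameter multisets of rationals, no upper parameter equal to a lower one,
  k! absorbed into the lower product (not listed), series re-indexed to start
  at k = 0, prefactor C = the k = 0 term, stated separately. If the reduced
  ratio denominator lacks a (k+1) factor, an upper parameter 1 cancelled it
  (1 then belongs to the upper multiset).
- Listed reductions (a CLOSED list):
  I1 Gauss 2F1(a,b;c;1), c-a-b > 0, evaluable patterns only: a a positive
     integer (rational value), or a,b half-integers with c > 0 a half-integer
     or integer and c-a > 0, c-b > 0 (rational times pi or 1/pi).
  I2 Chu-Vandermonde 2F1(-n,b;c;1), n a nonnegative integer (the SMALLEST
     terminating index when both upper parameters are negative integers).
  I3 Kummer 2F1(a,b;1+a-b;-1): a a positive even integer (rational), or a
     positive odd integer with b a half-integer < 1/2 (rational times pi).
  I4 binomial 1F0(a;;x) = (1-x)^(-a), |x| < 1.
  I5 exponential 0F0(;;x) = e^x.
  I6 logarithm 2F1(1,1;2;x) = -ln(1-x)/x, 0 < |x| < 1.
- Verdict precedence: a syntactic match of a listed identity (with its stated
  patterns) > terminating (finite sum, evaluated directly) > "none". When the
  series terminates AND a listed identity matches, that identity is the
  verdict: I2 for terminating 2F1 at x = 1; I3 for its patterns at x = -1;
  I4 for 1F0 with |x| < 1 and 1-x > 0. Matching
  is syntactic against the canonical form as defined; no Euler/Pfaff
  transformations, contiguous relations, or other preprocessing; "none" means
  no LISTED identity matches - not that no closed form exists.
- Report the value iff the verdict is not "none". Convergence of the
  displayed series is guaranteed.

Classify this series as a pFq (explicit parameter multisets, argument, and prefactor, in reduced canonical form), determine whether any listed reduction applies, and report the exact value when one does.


The series (x = \frac{5}{9}) is 2F1: upper {\frac{1}{4}, \frac{3}{2}}, lower {\frac{1}{2}}, prefactor \frac{2}{3}. Verdict: no listed reduction: x = \frac{5}{9} and upper {\frac{1}{4}, \frac{3}{2}} fail every I1-I6 pattern.

Structural cue: from the first term \frac{2}{3}: the parameter 2/5 appears in both the upper and lower lists and cancels (alongside the other common factor).
Ratio: r(k) = \frac{5}{9} * (k+\frac{1}{4}) (k+\frac{3}{2}) / [(k+\frac{1}{2}) (k+1)] - rational in k, leading ratio \frac{5}{9}; with t_0 = \frac{2}{3}, classification follows.


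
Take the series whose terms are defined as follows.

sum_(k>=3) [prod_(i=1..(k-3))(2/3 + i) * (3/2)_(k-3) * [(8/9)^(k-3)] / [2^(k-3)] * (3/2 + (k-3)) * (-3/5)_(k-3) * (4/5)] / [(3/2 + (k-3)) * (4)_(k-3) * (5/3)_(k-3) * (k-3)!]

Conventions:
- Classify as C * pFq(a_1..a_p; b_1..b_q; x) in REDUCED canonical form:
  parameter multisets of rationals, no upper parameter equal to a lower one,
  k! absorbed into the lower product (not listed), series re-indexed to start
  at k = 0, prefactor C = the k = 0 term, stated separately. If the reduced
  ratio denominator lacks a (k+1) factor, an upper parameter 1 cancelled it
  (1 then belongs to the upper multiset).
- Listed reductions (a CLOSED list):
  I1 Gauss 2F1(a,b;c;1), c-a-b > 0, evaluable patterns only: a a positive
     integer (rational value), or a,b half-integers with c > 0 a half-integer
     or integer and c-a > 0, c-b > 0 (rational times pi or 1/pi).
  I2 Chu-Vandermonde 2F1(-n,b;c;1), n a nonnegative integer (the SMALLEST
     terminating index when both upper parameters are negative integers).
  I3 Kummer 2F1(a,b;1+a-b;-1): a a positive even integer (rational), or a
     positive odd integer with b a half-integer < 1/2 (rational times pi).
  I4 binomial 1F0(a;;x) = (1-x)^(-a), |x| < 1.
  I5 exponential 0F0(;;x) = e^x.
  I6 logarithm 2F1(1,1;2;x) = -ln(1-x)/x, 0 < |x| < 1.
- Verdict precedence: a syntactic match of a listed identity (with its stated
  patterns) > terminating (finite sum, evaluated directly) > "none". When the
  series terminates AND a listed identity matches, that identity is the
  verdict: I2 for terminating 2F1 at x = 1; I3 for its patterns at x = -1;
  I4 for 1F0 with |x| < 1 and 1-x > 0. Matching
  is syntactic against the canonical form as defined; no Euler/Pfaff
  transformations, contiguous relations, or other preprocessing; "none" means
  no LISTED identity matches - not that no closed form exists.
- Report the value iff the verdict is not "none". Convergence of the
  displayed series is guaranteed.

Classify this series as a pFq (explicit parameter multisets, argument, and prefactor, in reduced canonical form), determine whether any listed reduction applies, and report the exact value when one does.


Structural cue: x = (4/9) and the running product (C = 4/5) telescopes to a rising factorial.
Adjacent-term ratio: r(k) = (4/9) * (k-3/5) (k+3/2) / [(k+4) (k+1)] - rational; roots negated = parameters, x = (4/9), C = 4/5.

Classification (C = 4/5): 2F1 with upper {-3/5, 3/2}, lower {4}, argument x = 4/9. Verdict: none. Every listed pattern misses the 2F1 form at 4/9, upper {-3/5, 3/2}.


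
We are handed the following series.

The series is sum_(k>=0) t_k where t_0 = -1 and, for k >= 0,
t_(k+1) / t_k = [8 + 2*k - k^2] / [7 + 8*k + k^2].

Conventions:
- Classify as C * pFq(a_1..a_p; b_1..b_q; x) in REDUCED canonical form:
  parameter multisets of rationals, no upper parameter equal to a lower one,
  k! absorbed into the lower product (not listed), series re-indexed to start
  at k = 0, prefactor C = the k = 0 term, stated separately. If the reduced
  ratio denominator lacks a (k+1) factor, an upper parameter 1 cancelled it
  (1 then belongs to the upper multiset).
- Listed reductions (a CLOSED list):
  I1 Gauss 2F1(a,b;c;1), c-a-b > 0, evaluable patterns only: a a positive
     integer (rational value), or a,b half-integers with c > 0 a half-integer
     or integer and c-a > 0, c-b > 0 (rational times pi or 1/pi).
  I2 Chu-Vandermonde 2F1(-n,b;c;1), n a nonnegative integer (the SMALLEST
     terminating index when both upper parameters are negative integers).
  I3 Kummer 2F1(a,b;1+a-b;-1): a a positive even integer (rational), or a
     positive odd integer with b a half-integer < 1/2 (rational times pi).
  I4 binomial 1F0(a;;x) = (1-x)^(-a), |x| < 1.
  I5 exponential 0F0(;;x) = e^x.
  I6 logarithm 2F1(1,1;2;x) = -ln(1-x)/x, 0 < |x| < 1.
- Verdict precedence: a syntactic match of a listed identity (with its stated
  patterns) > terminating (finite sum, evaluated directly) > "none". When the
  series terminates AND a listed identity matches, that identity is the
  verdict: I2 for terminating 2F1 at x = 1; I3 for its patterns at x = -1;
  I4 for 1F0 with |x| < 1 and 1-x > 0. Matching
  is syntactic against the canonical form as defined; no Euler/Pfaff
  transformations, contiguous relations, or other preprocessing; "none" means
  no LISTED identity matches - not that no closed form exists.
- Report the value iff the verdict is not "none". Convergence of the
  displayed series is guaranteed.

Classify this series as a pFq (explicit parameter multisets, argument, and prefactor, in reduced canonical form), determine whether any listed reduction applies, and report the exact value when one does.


At argument -1: a 2F1 with upper {-4, 2}, lower {7}, scaled by C = -1. Verdict at x = -1: Kummer's theorem (I3) matches (x = -1; c = 7 equals 1+a-b for upper {-4, 2}: listed pattern). Its exact value is -3.

Key step: with t_0 = -1, the expanded ratio factors over Q; prefactor -1, roots give parameters.
Ratio: r(k) = (-1) * (k-4) (k+2) / [(k+7) (k+1)] - rational; roots negated = parameters, x = (-1), C = -1.


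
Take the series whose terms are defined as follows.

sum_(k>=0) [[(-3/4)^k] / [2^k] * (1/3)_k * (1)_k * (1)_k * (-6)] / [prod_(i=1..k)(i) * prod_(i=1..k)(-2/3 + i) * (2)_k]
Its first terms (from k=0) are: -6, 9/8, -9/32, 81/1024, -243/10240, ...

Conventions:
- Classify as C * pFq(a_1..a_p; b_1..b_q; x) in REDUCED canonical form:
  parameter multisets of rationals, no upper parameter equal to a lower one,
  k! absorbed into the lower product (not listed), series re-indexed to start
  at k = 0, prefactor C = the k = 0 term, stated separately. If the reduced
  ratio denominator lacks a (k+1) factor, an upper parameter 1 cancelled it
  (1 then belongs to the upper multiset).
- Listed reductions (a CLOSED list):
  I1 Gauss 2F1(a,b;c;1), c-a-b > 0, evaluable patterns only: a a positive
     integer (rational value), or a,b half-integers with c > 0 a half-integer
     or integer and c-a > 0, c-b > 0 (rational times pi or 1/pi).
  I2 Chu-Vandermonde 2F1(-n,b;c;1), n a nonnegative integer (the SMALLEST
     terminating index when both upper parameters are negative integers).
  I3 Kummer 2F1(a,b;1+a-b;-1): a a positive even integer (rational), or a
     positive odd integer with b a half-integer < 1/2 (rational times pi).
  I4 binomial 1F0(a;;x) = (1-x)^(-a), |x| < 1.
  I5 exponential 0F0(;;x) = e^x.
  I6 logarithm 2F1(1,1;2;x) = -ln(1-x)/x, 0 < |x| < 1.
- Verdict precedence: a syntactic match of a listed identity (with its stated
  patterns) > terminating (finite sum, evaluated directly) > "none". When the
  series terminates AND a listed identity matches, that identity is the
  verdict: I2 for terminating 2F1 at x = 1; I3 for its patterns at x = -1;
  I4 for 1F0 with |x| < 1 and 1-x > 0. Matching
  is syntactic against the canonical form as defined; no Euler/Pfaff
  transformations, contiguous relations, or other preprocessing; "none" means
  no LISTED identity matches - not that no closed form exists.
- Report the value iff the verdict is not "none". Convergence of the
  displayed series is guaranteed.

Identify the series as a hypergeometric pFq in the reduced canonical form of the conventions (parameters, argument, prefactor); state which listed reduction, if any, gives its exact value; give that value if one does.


At argument -3/8: a 2F1 with upper {1, 1}, lower {2}, scaled by C = -6. Verdict: the logarithmic series (I6) applies (the logarithm: parameters (1,1;2), x = -3/8). Value: (-16) * ln(11/8).

Key step: x = (-3/8) and the parameter 1/3 appears in both the upper and lower lists and cancels.
Ratio: r(k) = (-3/8) * (k+1) (k+1) / [(k+2) (k+1)] ; factor over Q: parameters, x = (-3/8), and C = -6.


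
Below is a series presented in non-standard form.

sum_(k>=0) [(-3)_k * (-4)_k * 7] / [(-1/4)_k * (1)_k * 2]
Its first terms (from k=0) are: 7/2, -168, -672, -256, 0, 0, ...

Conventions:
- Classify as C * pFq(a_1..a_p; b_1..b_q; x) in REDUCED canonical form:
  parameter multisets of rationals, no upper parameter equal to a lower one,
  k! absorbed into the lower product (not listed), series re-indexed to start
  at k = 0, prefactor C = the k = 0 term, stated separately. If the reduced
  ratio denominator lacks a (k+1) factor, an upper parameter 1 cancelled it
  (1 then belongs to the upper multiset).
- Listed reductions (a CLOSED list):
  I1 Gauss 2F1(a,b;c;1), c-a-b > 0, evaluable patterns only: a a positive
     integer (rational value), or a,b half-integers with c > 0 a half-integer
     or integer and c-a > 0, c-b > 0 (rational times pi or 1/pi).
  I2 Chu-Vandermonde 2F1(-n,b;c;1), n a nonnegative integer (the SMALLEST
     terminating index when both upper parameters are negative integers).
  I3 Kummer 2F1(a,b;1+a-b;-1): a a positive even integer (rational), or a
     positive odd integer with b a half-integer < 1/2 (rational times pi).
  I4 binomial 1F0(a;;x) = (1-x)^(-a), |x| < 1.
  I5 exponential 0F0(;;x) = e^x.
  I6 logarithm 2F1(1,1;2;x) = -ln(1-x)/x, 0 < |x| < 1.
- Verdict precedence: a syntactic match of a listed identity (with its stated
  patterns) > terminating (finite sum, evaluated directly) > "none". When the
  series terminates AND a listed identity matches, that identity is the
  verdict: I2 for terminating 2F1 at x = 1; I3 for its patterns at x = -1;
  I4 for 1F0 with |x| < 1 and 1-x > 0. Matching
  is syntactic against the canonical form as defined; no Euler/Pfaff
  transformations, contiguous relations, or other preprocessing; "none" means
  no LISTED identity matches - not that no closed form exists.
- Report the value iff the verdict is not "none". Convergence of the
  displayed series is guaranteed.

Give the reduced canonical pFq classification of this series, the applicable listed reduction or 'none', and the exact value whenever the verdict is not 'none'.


Prefactor 7/2, argument 1: 2F1 with upper {-4, -3} over lower {-1/4}. Verdict: the Chu-Vandermonde identity I2 applies (terminating 2F1 at x = 1 with n = 3, b = -4, c = -1/4). Value: -2185/2.

Key observation: t_0 being 7/2, the constant factors (prefactor 7/2) combine into one prefactor.
Ratio: r(k) = 1 * (k-4) (k-3) / [(k-1/4) (k+1)] - rational in k. x = 1; t_0 = 7/2; negate the roots.


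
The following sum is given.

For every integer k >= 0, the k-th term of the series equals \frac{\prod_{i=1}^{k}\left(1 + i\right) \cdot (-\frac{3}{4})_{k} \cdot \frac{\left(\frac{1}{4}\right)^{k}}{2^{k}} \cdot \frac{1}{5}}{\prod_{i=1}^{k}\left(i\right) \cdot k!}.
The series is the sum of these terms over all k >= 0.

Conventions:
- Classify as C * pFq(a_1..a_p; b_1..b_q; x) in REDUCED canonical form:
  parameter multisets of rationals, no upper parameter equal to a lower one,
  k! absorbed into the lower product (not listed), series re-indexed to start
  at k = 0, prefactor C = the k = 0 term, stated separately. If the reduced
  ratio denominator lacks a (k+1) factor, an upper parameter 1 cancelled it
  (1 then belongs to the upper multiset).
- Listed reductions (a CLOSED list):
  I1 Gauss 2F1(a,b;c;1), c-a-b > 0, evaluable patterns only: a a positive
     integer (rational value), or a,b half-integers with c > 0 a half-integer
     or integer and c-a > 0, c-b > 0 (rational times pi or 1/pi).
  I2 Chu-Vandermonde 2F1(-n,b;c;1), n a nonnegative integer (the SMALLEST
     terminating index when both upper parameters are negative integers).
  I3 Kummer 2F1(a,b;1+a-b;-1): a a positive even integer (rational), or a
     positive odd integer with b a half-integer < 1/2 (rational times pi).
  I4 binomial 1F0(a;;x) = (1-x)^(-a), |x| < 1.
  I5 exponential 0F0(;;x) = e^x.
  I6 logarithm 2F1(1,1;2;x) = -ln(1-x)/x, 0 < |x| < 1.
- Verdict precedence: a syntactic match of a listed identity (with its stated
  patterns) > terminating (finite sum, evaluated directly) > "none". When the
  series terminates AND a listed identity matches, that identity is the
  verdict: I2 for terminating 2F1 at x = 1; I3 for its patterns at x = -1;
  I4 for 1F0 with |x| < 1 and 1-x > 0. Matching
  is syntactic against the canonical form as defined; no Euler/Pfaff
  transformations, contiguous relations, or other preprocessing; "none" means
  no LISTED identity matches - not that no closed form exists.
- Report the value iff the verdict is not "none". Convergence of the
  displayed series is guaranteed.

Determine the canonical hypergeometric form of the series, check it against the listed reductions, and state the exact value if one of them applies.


x = \frac{1}{8} here; the reduced form reads 2F1, upper {-\frac{3}{4}, 2}, lower {1}, C = \frac{1}{5}. Verdict: none - this 2F1 at x = \frac{1}{8} matches no listed pattern, and upper {-\frac{3}{4}, 2} holds no stopper.

The tell: t_0 = \frac{1}{5} here, and the two k-th powers (prefactor 1/5) combine into one argument.
Term ratio: r(k) = \frac{1}{8} * (k-\frac{3}{4}) (k+2) / [(k+1) (k+1)] - rational in k, leading ratio \frac{1}{8}; with t_0 = \frac{1}{5}, classification follows.


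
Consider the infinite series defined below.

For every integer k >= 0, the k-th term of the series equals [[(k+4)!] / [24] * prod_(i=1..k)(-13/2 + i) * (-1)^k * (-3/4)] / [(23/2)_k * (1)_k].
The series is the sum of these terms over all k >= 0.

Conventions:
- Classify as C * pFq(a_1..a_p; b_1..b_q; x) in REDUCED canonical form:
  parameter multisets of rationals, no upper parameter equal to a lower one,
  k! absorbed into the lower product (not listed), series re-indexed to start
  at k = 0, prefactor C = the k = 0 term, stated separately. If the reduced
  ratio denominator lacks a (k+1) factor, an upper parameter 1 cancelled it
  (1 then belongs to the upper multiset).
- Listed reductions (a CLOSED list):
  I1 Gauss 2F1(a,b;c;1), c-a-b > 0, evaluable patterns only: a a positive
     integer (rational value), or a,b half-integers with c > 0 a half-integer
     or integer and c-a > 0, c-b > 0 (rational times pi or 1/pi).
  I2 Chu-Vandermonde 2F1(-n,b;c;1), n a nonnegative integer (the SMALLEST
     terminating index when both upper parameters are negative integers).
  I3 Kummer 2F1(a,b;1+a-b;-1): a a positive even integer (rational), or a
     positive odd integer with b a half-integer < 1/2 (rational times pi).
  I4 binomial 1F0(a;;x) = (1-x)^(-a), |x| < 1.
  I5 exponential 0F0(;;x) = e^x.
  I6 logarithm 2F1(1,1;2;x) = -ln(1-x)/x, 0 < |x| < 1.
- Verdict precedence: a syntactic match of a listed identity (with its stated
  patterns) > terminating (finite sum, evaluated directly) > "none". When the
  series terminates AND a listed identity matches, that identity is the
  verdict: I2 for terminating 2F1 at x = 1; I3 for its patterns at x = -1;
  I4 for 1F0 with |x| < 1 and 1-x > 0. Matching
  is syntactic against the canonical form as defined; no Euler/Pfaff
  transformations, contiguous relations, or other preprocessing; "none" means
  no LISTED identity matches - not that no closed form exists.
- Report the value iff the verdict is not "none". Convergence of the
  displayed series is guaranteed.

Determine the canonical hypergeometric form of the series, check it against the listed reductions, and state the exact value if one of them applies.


Key step: from the first term -3/4: (1)_k (C = -3/4) is k! itself.
Step ratio: r(k) = (-1) * (k-11/2) (k+5) / [(k+23/2) (k+1)] - rational; roots negated = parameters, x = (-1), C = -3/4.

The series (x = -1) is 2F1: upper {-11/2, 5}, lower {23/2}, prefactor -3/4. Verdict: this is the Kummer evaluation I3 (x = -1; c = 23/2 equals 1+a-b for upper {-11/2, 5}: listed pattern). Sum: (-130945815/67108864) * pi.


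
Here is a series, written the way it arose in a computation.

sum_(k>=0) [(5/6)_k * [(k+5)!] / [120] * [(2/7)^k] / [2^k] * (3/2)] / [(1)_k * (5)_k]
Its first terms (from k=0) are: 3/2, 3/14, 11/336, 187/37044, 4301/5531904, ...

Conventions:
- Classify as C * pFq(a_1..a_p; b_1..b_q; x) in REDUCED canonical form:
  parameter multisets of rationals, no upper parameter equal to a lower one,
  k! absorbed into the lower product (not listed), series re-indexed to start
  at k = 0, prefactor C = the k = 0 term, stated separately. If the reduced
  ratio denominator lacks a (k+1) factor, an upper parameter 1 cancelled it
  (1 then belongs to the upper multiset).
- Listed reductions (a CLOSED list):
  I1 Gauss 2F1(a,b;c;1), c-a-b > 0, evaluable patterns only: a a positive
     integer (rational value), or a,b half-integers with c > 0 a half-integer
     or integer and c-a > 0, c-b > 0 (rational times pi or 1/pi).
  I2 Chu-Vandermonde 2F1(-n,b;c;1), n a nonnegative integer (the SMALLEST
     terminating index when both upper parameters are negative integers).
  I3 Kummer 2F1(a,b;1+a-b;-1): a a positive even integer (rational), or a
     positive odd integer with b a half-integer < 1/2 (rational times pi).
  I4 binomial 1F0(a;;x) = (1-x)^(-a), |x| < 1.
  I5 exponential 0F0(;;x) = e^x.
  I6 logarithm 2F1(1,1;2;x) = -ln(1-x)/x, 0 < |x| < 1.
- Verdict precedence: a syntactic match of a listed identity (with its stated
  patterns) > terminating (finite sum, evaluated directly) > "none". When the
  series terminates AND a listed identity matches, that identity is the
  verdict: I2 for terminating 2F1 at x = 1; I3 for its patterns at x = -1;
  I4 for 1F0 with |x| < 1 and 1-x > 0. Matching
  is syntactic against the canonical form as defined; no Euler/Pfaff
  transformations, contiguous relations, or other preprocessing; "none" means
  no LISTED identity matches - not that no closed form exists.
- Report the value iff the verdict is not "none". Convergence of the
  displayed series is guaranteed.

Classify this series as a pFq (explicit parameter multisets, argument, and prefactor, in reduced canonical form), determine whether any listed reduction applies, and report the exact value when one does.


Key observation: t_0 = 3/2 here, and the factorial ratio (prefactor 3/2) (k+a-1)!/(a-1)! is a rising factorial (a)_k.
Adjacent-term ratio: r(k) = (1/7) * (k+5/6) (k+6) / [(k+5) (k+1)] - rational; roots negated = parameters, x = (1/7), C = 3/2.

Reduced: x = 1/7, 2F1, upper = {5/6, 6}, lower = {5}, C = 3/2. Verdict: none. Every listed pattern misses the 2F1 form at 1/7, upper {5/6, 6}.
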